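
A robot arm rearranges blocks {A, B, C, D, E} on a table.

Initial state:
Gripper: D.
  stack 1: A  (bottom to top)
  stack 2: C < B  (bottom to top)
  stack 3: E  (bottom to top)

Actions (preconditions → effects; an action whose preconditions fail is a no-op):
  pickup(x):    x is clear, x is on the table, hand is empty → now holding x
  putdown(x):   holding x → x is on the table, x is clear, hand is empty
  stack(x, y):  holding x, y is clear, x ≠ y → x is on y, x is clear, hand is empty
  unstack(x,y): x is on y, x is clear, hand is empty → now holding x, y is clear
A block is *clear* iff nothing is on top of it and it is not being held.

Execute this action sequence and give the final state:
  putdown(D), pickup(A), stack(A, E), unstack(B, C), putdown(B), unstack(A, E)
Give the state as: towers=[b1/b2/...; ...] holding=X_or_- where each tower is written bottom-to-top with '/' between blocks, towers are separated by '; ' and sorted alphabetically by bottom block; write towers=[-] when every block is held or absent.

step 1 (putdown(D)): towers=[A; C/B; D; E] holding=-
step 2 (pickup(A)): towers=[C/B; D; E] holding=A
step 3 (stack(A, E)): towers=[C/B; D; E/A] holding=-
step 4 (unstack(B, C)): towers=[C; D; E/A] holding=B
step 5 (putdown(B)): towers=[B; C; D; E/A] holding=-
step 6 (unstack(A, E)): towers=[B; C; D; E] holding=A

towers=[B; C; D; E] holding=A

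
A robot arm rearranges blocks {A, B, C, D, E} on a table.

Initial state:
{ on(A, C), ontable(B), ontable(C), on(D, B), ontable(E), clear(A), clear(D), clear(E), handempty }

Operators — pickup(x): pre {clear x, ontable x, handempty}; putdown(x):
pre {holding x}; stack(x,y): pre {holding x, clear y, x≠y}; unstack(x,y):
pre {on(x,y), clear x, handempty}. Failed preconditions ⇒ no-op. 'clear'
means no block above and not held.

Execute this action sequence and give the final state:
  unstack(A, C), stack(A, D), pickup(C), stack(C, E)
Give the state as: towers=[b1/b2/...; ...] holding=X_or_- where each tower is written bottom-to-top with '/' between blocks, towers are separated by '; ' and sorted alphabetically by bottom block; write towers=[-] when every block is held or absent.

towers=[B/D/A; E/C] holding=-

step 1 (unstack(A, C)): towers=[B/D; C; E] holding=A
step 2 (stack(A, D)): towers=[B/D/A; C; E] holding=-
step 3 (pickup(C)): towers=[B/D/A; E] holding=C
step 4 (stack(C, E)): towers=[B/D/A; E/C] holding=-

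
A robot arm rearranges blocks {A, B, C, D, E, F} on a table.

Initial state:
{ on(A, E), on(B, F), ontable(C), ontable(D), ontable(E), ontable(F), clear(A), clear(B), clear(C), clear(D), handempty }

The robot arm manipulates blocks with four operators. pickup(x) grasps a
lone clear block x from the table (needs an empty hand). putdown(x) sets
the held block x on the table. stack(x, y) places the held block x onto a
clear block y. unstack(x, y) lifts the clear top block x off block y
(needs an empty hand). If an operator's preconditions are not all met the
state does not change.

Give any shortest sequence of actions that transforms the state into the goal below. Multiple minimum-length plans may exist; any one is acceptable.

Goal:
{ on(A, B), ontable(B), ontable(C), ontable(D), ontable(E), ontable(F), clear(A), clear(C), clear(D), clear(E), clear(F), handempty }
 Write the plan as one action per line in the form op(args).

step 1 (unstack(B, F)): towers=[C; D; E/A; F] holding=B
step 2 (putdown(B)): towers=[B; C; D; E/A; F] holding=-
step 3 (unstack(A, E)): towers=[B; C; D; E; F] holding=A
step 4 (stack(A, B)): towers=[B/A; C; D; E; F] holding=-
goal check: towers=[B/A; C; D; E; F] holding=- — reached (length 4, optimal by BFS)

unstack(B, F)
putdown(B)
unstack(A, E)
stack(A, B)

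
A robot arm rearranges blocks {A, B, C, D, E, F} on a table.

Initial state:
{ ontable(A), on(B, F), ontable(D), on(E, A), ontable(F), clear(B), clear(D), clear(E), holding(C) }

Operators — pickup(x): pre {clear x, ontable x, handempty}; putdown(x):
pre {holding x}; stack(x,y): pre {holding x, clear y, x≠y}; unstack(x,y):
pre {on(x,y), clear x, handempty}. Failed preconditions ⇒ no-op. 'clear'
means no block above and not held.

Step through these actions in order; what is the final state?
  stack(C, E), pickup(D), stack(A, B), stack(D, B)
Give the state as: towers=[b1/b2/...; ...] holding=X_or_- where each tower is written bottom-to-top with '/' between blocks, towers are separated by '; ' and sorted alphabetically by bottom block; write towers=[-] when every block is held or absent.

step 1 (stack(C, E)): towers=[A/E/C; D; F/B] holding=-
step 2 (pickup(D)): towers=[A/E/C; F/B] holding=D
step 3 (stack(A, B)) [no-op]: towers=[A/E/C; F/B] holding=D
step 4 (stack(D, B)): towers=[A/E/C; F/B/D] holding=-

towers=[A/E/C; F/B/D] holding=-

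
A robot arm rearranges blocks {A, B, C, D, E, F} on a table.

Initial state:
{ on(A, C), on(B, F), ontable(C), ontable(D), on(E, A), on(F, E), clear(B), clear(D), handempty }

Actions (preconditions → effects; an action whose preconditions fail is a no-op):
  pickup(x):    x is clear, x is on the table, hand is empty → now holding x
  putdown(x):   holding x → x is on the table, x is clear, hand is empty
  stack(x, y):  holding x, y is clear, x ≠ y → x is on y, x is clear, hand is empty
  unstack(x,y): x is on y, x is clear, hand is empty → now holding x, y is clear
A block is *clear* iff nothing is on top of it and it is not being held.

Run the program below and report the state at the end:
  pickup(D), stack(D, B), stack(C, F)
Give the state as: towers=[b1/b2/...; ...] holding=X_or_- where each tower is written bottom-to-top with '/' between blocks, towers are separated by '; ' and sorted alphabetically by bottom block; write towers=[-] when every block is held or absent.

step 1 (pickup(D)): towers=[C/A/E/F/B] holding=D
step 2 (stack(D, B)): towers=[C/A/E/F/B/D] holding=-
step 3 (stack(C, F)) [no-op]: towers=[C/A/E/F/B/D] holding=-

towers=[C/A/E/F/B/D] holding=-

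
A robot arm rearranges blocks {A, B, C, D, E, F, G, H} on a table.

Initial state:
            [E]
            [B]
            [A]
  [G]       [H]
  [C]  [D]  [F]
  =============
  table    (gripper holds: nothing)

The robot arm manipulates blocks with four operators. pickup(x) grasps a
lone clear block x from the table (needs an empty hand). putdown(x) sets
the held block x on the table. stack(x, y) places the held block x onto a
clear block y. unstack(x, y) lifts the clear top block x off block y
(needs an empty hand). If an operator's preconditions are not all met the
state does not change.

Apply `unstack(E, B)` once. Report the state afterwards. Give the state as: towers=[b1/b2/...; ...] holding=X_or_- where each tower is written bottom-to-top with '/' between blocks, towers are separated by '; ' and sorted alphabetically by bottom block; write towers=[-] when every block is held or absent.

before: towers=[C/G; D; F/H/A/B/E] holding=-
pre[unstack(E, B)]: on(E,B) ✓, clear(E) ✓, handempty ✓
all met → apply unstack(E, B)
after:  towers=[C/G; D; F/H/A/B] holding=E

towers=[C/G; D; F/H/A/B] holding=E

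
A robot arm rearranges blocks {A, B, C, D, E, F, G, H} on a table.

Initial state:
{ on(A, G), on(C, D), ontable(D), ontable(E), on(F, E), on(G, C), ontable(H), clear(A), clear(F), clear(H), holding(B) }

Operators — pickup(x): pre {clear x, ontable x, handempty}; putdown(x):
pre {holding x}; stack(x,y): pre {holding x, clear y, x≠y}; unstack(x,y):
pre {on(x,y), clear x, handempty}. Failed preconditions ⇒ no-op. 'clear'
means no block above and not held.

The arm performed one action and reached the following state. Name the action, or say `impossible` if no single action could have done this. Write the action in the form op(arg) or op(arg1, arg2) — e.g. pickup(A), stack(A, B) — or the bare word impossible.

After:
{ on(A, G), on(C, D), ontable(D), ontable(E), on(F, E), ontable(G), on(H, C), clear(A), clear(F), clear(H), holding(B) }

impossible

target: towers=[D/C/H; E/F; G/A] holding=B
        putdown(B) → towers=[B; D/C/G/A; E/F; H] holding=-
       stack(B, A) → towers=[D/C/G/A/B; E/F; H] holding=-
       stack(B, H) → towers=[D/C/G/A; E/F; H/B] holding=-
       stack(B, F) → towers=[D/C/G/A; E/F/B; H] holding=-
none of the 4 applicable actions match → impossible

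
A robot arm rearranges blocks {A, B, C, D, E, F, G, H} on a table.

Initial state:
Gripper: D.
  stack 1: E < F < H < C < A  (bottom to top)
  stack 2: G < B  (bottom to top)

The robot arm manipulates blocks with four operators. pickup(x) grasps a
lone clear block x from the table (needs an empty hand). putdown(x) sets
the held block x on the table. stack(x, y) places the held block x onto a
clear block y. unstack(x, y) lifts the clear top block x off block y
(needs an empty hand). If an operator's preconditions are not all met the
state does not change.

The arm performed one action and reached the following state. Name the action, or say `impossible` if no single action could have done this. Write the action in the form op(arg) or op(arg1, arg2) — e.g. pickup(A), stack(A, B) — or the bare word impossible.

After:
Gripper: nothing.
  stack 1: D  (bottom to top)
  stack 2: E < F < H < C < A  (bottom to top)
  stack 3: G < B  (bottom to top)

target: towers=[D; E/F/H/C/A; G/B] holding=-
        putdown(D) → towers=[D; E/F/H/C/A; G/B] holding=-  ← match
       stack(D, A) → towers=[E/F/H/C/A/D; G/B] holding=-
       stack(D, B) → towers=[E/F/H/C/A; G/B/D] holding=-

putdown(D)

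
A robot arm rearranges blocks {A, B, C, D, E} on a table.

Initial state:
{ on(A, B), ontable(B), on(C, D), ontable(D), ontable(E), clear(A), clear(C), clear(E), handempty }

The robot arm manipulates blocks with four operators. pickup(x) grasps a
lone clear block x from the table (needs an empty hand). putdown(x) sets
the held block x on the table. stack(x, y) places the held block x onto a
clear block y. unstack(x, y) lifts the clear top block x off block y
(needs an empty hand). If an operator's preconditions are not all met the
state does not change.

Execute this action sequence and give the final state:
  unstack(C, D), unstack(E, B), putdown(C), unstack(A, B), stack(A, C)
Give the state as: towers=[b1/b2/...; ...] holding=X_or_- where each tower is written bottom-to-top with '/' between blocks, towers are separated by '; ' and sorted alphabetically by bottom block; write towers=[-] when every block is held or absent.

step 1 (unstack(C, D)): towers=[B/A; D; E] holding=C
step 2 (unstack(E, B)) [no-op]: towers=[B/A; D; E] holding=C
step 3 (putdown(C)): towers=[B/A; C; D; E] holding=-
step 4 (unstack(A, B)): towers=[B; C; D; E] holding=A
step 5 (stack(A, C)): towers=[B; C/A; D; E] holding=-

towers=[B; C/A; D; E] holding=-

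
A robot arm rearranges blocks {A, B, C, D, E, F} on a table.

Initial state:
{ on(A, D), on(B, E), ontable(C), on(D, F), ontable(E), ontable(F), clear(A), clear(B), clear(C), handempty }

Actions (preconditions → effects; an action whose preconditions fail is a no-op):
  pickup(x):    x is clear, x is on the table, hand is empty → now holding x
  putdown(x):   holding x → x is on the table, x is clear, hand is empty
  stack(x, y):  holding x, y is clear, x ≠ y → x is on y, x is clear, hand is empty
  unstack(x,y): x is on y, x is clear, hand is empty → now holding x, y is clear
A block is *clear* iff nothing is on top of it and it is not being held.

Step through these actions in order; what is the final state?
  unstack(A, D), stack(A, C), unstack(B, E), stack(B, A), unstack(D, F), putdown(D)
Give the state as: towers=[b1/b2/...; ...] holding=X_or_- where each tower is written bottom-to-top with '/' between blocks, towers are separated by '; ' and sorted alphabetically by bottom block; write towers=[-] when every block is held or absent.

towers=[C/A/B; D; E; F] holding=-

step 1 (unstack(A, D)): towers=[C; E/B; F/D] holding=A
step 2 (stack(A, C)): towers=[C/A; E/B; F/D] holding=-
step 3 (unstack(B, E)): towers=[C/A; E; F/D] holding=B
step 4 (stack(B, A)): towers=[C/A/B; E; F/D] holding=-
step 5 (unstack(D, F)): towers=[C/A/B; E; F] holding=D
step 6 (putdown(D)): towers=[C/A/B; D; E; F] holding=-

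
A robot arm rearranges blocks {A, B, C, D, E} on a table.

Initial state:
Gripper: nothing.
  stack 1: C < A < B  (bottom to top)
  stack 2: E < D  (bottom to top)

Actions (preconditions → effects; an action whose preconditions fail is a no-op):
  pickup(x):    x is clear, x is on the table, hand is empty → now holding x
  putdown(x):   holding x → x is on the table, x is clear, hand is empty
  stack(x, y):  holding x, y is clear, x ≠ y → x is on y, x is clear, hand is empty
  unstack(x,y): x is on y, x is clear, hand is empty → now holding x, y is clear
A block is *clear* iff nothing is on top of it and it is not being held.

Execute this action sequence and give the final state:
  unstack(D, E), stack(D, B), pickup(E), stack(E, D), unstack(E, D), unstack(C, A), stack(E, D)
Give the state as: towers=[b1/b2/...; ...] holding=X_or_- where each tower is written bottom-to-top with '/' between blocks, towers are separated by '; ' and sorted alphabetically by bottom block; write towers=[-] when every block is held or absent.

towers=[C/A/B/D/E] holding=-

step 1 (unstack(D, E)): towers=[C/A/B; E] holding=D
step 2 (stack(D, B)): towers=[C/A/B/D; E] holding=-
step 3 (pickup(E)): towers=[C/A/B/D] holding=E
step 4 (stack(E, D)): towers=[C/A/B/D/E] holding=-
step 5 (unstack(E, D)): towers=[C/A/B/D] holding=E
step 6 (unstack(C, A)) [no-op]: towers=[C/A/B/D] holding=E
step 7 (stack(E, D)): towers=[C/A/B/D/E] holding=-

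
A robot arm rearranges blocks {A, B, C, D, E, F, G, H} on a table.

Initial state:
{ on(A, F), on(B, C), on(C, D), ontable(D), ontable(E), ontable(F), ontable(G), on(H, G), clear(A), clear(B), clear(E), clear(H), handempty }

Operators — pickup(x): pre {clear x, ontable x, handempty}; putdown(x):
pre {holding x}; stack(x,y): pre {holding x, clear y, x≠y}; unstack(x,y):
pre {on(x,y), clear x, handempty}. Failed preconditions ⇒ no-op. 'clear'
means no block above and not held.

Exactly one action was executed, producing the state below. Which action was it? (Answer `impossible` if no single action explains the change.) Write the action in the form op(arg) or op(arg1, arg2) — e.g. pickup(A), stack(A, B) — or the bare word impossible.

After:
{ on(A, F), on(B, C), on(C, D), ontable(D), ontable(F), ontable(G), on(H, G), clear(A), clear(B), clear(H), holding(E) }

target: towers=[D/C/B; F/A; G/H] holding=E
     unstack(A, F) → towers=[D/C/B; E; F; G/H] holding=A
         pickup(E) → towers=[D/C/B; F/A; G/H] holding=E  ← match
     unstack(H, G) → towers=[D/C/B; E; F/A; G] holding=H
     unstack(B, C) → towers=[D/C; E; F/A; G/H] holding=B

pickup(E)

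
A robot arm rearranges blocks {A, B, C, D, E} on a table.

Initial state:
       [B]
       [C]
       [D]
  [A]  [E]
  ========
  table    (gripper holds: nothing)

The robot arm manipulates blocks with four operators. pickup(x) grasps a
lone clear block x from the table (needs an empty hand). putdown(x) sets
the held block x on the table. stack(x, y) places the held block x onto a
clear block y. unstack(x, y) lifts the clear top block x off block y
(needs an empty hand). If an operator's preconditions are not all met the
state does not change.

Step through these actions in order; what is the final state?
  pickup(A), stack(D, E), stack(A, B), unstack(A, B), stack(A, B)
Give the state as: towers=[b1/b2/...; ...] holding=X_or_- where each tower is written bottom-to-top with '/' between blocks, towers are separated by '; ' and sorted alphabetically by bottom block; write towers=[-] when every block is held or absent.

towers=[E/D/C/B/A] holding=-

step 1 (pickup(A)): towers=[E/D/C/B] holding=A
step 2 (stack(D, E)) [no-op]: towers=[E/D/C/B] holding=A
step 3 (stack(A, B)): towers=[E/D/C/B/A] holding=-
step 4 (unstack(A, B)): towers=[E/D/C/B] holding=A
step 5 (stack(A, B)): towers=[E/D/C/B/A] holding=-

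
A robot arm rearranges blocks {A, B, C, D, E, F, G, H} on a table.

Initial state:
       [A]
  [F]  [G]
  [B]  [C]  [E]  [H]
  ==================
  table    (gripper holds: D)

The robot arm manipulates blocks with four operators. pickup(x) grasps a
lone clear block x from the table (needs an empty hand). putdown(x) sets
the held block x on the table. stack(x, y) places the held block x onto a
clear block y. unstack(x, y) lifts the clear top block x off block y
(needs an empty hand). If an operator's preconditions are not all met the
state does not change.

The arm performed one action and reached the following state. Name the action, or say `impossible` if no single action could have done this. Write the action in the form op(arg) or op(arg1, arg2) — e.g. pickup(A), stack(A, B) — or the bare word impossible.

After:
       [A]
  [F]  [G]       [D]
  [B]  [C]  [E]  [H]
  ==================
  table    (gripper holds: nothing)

stack(D, H)

target: towers=[B/F; C/G/A; E; H/D] holding=-
        putdown(D) → towers=[B/F; C/G/A; D; E; H] holding=-
       stack(D, A) → towers=[B/F; C/G/A/D; E; H] holding=-
       stack(D, E) → towers=[B/F; C/G/A; E/D; H] holding=-
       stack(D, H) → towers=[B/F; C/G/A; E; H/D] holding=-  ← match
       stack(D, F) → towers=[B/F/D; C/G/A; E; H] holding=-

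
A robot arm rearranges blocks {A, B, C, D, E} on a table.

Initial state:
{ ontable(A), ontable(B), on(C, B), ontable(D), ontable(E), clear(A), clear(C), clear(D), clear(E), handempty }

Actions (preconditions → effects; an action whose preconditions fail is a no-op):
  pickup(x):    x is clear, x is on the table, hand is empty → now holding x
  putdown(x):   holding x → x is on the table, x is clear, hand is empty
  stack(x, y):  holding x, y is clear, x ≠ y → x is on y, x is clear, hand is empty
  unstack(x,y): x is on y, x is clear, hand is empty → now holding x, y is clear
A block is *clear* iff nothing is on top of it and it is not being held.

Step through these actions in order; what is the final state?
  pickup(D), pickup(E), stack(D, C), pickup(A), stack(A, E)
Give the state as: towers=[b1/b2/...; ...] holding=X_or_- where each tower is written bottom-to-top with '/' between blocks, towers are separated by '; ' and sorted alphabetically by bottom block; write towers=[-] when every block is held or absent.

step 1 (pickup(D)): towers=[A; B/C; E] holding=D
step 2 (pickup(E)) [no-op]: towers=[A; B/C; E] holding=D
step 3 (stack(D, C)): towers=[A; B/C/D; E] holding=-
step 4 (pickup(A)): towers=[B/C/D; E] holding=A
step 5 (stack(A, E)): towers=[B/C/D; E/A] holding=-

towers=[B/C/D; E/A] holding=-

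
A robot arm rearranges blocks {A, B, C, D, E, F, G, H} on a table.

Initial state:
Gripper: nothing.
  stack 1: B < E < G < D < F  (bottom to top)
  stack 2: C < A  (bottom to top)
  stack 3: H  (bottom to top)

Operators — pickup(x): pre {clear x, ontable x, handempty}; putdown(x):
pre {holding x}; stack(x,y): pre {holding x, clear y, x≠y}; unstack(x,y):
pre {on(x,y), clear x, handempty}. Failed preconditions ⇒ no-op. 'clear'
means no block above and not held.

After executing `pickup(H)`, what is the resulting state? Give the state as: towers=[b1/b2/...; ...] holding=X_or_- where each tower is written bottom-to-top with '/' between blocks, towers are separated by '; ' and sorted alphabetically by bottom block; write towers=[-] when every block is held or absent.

before: towers=[B/E/G/D/F; C/A; H] holding=-
pre[pickup(H)]: clear(H) yes, ontable(H) yes, handempty yes
all met → apply pickup(H)
after:  towers=[B/E/G/D/F; C/A] holding=H

towers=[B/E/G/D/F; C/A] holding=H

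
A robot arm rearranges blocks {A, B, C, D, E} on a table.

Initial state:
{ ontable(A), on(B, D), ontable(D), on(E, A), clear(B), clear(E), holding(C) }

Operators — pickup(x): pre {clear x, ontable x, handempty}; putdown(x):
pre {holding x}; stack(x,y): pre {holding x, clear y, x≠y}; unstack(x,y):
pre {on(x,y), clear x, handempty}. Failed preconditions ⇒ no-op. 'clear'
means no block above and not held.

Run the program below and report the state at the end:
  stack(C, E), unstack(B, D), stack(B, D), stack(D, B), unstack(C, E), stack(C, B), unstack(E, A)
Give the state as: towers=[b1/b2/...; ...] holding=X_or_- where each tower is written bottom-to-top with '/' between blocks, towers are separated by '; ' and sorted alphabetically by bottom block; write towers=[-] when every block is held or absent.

step 1 (stack(C, E)): towers=[A/E/C; D/B] holding=-
step 2 (unstack(B, D)): towers=[A/E/C; D] holding=B
step 3 (stack(B, D)): towers=[A/E/C; D/B] holding=-
step 4 (stack(D, B)) [no-op]: towers=[A/E/C; D/B] holding=-
step 5 (unstack(C, E)): towers=[A/E; D/B] holding=C
step 6 (stack(C, B)): towers=[A/E; D/B/C] holding=-
step 7 (unstack(E, A)): towers=[A; D/B/C] holding=E

towers=[A; D/B/C] holding=E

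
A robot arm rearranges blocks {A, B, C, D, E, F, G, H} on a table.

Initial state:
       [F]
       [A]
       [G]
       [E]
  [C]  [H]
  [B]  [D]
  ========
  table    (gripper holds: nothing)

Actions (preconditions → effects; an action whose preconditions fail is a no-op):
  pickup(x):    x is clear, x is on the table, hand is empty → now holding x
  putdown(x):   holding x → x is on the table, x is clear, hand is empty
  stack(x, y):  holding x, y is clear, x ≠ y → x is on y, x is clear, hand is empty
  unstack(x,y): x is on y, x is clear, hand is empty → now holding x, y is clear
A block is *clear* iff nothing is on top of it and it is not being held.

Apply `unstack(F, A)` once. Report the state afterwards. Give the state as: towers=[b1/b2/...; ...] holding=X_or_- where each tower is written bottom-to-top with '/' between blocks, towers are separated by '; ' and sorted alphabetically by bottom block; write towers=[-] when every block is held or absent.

towers=[B/C; D/H/E/G/A] holding=F

before: towers=[B/C; D/H/E/G/A/F] holding=-
pre[unstack(F, A)]: on(F,A) ok, clear(F) ok, handempty ok
all met → apply unstack(F, A)
after:  towers=[B/C; D/H/E/G/A] holding=F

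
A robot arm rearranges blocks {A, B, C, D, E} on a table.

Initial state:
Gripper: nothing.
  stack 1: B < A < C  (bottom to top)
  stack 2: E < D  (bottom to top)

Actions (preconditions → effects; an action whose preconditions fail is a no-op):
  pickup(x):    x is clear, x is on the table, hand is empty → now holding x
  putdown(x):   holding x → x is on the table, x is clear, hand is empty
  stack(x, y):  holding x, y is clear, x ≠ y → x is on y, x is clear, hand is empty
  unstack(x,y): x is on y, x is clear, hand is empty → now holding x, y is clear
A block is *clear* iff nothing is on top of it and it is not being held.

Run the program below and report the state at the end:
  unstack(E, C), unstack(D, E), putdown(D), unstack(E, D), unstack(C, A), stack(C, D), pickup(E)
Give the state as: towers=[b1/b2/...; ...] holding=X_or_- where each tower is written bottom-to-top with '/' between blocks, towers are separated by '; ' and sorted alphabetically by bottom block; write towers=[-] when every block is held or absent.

step 1 (unstack(E, C)) [no-op]: towers=[B/A/C; E/D] holding=-
step 2 (unstack(D, E)): towers=[B/A/C; E] holding=D
step 3 (putdown(D)): towers=[B/A/C; D; E] holding=-
step 4 (unstack(E, D)) [no-op]: towers=[B/A/C; D; E] holding=-
step 5 (unstack(C, A)): towers=[B/A; D; E] holding=C
step 6 (stack(C, D)): towers=[B/A; D/C; E] holding=-
step 7 (pickup(E)): towers=[B/A; D/C] holding=E

towers=[B/A; D/C] holding=E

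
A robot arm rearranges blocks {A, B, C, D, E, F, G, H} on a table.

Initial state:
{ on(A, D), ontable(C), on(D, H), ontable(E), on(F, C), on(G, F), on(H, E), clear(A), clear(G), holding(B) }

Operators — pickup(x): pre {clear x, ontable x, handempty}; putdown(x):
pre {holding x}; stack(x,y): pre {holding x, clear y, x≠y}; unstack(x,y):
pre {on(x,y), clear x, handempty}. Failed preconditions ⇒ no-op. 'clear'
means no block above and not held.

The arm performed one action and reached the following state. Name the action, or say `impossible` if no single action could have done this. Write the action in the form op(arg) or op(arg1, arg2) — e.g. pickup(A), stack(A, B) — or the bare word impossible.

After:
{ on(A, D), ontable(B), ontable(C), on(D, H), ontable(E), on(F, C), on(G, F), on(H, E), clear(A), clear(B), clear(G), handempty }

target: towers=[B; C/F/G; E/H/D/A] holding=-
        putdown(B) → towers=[B; C/F/G; E/H/D/A] holding=-  ← match
       stack(B, G) → towers=[C/F/G/B; E/H/D/A] holding=-
       stack(B, A) → towers=[C/F/G; E/H/D/A/B] holding=-

putdown(B)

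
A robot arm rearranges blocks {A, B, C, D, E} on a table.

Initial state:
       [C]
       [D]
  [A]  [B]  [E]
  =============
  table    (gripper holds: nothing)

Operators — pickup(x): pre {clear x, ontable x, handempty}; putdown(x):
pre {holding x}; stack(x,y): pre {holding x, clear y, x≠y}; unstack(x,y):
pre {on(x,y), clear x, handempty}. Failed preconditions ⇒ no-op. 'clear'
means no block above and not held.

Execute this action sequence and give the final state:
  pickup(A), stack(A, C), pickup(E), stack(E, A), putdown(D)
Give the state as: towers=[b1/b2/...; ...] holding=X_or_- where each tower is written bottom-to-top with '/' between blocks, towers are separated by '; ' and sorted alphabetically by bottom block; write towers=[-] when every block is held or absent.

step 1 (pickup(A)): towers=[B/D/C; E] holding=A
step 2 (stack(A, C)): towers=[B/D/C/A; E] holding=-
step 3 (pickup(E)): towers=[B/D/C/A] holding=E
step 4 (stack(E, A)): towers=[B/D/C/A/E] holding=-
step 5 (putdown(D)) [no-op]: towers=[B/D/C/A/E] holding=-

towers=[B/D/C/A/E] holding=-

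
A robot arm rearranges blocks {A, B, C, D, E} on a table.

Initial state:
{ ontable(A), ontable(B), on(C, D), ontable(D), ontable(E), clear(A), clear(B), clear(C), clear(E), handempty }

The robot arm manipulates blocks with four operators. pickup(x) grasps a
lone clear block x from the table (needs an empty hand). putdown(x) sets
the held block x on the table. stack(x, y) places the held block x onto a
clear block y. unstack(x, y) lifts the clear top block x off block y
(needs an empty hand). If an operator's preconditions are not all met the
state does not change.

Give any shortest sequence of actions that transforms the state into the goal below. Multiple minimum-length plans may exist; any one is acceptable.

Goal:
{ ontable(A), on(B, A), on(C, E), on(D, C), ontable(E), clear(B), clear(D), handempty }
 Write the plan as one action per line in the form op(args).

step 1 (pickup(B)): towers=[A; D/C; E] holding=B
step 2 (stack(B, A)): towers=[A/B; D/C; E] holding=-
step 3 (unstack(C, D)): towers=[A/B; D; E] holding=C
step 4 (stack(C, E)): towers=[A/B; D; E/C] holding=-
step 5 (pickup(D)): towers=[A/B; E/C] holding=D
step 6 (stack(D, C)): towers=[A/B; E/C/D] holding=-
goal check: towers=[A/B; E/C/D] holding=- — reached (length 6, optimal by BFS)

pickup(B)
stack(B, A)
unstack(C, D)
stack(C, E)
pickup(D)
stack(D, C)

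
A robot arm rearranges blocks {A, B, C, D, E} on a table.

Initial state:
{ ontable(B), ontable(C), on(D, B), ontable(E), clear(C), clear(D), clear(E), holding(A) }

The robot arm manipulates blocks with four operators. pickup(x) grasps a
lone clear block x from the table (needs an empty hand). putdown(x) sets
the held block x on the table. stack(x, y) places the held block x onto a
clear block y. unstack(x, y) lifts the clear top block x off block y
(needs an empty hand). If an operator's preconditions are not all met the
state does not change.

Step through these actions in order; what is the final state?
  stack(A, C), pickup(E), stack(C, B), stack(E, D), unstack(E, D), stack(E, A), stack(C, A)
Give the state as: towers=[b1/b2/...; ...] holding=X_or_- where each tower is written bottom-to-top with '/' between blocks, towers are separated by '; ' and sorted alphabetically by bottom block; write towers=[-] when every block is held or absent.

towers=[B/D; C/A/E] holding=-

step 1 (stack(A, C)): towers=[B/D; C/A; E] holding=-
step 2 (pickup(E)): towers=[B/D; C/A] holding=E
step 3 (stack(C, B)) [no-op]: towers=[B/D; C/A] holding=E
step 4 (stack(E, D)): towers=[B/D/E; C/A] holding=-
step 5 (unstack(E, D)): towers=[B/D; C/A] holding=E
step 6 (stack(E, A)): towers=[B/D; C/A/E] holding=-
step 7 (stack(C, A)) [no-op]: towers=[B/D; C/A/E] holding=-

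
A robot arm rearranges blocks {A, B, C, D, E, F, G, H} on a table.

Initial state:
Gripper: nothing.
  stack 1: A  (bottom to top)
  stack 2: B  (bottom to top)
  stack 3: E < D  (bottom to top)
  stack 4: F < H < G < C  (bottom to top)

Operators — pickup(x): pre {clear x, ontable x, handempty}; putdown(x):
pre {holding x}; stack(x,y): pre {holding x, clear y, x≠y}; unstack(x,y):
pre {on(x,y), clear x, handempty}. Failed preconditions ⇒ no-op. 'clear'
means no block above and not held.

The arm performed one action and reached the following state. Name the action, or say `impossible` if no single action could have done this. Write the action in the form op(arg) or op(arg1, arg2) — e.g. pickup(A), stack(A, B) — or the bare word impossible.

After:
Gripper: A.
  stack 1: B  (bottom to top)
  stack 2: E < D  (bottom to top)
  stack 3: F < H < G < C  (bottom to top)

target: towers=[B; E/D; F/H/G/C] holding=A
         pickup(A) → towers=[B; E/D; F/H/G/C] holding=A  ← match
         pickup(B) → towers=[A; E/D; F/H/G/C] holding=B
     unstack(D, E) → towers=[A; B; E; F/H/G/C] holding=D
     unstack(C, G) → towers=[A; B; E/D; F/H/G] holding=C

pickup(A)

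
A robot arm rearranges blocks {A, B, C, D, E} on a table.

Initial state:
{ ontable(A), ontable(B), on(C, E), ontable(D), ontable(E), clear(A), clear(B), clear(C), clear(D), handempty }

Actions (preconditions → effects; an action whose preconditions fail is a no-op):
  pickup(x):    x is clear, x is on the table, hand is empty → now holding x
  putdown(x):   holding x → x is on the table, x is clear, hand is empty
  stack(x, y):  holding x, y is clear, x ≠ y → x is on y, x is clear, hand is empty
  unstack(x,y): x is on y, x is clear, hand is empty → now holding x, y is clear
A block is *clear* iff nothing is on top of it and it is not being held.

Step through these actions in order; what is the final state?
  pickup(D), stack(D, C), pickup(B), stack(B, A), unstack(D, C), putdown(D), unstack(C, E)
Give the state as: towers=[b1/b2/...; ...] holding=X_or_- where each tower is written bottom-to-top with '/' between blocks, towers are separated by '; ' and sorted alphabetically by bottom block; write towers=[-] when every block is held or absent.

step 1 (pickup(D)): towers=[A; B; E/C] holding=D
step 2 (stack(D, C)): towers=[A; B; E/C/D] holding=-
step 3 (pickup(B)): towers=[A; E/C/D] holding=B
step 4 (stack(B, A)): towers=[A/B; E/C/D] holding=-
step 5 (unstack(D, C)): towers=[A/B; E/C] holding=D
step 6 (putdown(D)): towers=[A/B; D; E/C] holding=-
step 7 (unstack(C, E)): towers=[A/B; D; E] holding=C

towers=[A/B; D; E] holding=C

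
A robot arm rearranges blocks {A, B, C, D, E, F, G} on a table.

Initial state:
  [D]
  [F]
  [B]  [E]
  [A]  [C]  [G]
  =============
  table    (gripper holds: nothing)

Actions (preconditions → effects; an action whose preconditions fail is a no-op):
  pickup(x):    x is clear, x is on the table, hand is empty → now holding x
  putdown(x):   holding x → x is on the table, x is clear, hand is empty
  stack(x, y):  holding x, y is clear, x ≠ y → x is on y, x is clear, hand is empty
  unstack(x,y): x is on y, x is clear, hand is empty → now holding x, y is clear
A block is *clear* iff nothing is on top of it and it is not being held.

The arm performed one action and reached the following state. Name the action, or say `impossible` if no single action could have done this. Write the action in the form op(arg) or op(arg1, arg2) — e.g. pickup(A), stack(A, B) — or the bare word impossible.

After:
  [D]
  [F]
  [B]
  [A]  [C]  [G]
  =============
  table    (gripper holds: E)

unstack(E, C)

target: towers=[A/B/F/D; C; G] holding=E
         pickup(G) → towers=[A/B/F/D; C/E] holding=G
     unstack(D, F) → towers=[A/B/F; C/E; G] holding=D
     unstack(E, C) → towers=[A/B/F/D; C; G] holding=E  ← match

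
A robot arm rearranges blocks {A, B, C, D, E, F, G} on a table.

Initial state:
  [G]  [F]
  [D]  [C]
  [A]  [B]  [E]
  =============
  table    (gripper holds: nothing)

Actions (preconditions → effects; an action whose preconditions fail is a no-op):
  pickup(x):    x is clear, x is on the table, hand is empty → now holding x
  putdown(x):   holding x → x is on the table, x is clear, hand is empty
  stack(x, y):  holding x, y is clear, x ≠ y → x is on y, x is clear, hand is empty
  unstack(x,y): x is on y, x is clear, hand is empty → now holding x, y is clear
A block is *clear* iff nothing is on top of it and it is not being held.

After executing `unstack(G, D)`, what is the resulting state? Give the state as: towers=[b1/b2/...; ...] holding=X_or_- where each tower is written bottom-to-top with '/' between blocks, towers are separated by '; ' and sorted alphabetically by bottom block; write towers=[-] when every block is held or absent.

towers=[A/D; B/C/F; E] holding=G

before: towers=[A/D/G; B/C/F; E] holding=-
pre[unstack(G, D)]: on(G,D) yes, clear(G) yes, handempty yes
all met → apply unstack(G, D)
after:  towers=[A/D; B/C/F; E] holding=G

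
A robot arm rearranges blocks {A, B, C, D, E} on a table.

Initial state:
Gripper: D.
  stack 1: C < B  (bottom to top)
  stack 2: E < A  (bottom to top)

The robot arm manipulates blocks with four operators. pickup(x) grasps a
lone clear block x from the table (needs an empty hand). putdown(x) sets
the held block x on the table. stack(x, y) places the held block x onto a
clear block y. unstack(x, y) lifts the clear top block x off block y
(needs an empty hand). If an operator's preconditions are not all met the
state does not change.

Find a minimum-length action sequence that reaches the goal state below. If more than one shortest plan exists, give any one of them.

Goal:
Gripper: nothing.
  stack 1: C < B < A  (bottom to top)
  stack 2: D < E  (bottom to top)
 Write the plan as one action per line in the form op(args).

step 1 (putdown(D)): towers=[C/B; D; E/A] holding=-
step 2 (unstack(A, E)): towers=[C/B; D; E] holding=A
step 3 (stack(A, B)): towers=[C/B/A; D; E] holding=-
step 4 (pickup(E)): towers=[C/B/A; D] holding=E
step 5 (stack(E, D)): towers=[C/B/A; D/E] holding=-
goal check: towers=[C/B/A; D/E] holding=- — reached (length 5, optimal by BFS)

putdown(D)
unstack(A, E)
stack(A, B)
pickup(E)
stack(E, D)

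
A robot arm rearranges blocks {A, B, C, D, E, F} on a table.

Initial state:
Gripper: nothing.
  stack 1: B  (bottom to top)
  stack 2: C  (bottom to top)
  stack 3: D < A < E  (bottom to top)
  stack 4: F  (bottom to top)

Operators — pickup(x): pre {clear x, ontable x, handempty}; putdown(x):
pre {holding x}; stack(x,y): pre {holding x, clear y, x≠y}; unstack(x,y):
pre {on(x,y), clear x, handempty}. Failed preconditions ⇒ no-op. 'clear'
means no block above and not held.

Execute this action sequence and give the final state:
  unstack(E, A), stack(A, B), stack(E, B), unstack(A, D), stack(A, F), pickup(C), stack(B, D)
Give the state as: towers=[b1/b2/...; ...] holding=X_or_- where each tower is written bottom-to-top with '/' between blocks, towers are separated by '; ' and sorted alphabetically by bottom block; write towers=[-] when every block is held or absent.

towers=[B/E; D; F/A] holding=C

step 1 (unstack(E, A)): towers=[B; C; D/A; F] holding=E
step 2 (stack(A, B)) [no-op]: towers=[B; C; D/A; F] holding=E
step 3 (stack(E, B)): towers=[B/E; C; D/A; F] holding=-
step 4 (unstack(A, D)): towers=[B/E; C; D; F] holding=A
step 5 (stack(A, F)): towers=[B/E; C; D; F/A] holding=-
step 6 (pickup(C)): towers=[B/E; D; F/A] holding=C
step 7 (stack(B, D)) [no-op]: towers=[B/E; D; F/A] holding=C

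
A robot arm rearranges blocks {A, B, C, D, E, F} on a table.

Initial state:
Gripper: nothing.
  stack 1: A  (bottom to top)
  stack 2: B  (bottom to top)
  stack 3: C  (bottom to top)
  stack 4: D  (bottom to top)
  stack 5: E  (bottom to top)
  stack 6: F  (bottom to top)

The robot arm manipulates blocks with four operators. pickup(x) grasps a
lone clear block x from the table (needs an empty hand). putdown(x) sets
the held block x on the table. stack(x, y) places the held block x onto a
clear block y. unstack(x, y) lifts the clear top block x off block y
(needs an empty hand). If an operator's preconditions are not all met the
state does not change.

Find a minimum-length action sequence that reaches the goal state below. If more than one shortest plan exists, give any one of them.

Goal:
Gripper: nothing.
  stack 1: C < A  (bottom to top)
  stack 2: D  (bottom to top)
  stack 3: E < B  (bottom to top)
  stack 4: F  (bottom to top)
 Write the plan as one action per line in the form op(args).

step 1 (pickup(B)): towers=[A; C; D; E; F] holding=B
step 2 (stack(B, E)): towers=[A; C; D; E/B; F] holding=-
step 3 (pickup(A)): towers=[C; D; E/B; F] holding=A
step 4 (stack(A, C)): towers=[C/A; D; E/B; F] holding=-
goal check: towers=[C/A; D; E/B; F] holding=- — reached (length 4, optimal by BFS)

pickup(B)
stack(B, E)
pickup(A)
stack(A, C)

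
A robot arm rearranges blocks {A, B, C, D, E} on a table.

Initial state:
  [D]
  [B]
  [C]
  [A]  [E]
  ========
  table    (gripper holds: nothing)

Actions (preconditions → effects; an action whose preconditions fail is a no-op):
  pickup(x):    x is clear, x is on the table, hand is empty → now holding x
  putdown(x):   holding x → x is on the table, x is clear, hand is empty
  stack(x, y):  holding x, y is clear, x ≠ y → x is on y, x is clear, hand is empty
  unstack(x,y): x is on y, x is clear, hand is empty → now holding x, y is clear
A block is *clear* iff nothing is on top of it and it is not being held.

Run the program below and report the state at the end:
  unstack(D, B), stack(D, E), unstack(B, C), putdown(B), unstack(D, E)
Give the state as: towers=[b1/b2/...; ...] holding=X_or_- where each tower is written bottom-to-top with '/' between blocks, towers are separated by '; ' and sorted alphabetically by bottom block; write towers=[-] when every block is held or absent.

step 1 (unstack(D, B)): towers=[A/C/B; E] holding=D
step 2 (stack(D, E)): towers=[A/C/B; E/D] holding=-
step 3 (unstack(B, C)): towers=[A/C; E/D] holding=B
step 4 (putdown(B)): towers=[A/C; B; E/D] holding=-
step 5 (unstack(D, E)): towers=[A/C; B; E] holding=D

towers=[A/C; B; E] holding=D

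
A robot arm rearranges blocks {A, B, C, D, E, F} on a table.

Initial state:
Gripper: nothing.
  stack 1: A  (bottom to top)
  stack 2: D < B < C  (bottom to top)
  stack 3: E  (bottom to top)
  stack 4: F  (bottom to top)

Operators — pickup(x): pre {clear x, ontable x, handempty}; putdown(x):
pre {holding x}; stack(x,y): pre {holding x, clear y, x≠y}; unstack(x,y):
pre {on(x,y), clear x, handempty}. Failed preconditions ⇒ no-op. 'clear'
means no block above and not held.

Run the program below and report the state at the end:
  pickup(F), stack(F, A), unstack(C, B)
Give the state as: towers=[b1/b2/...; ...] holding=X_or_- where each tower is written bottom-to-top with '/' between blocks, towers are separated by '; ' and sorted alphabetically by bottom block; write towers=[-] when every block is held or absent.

step 1 (pickup(F)): towers=[A; D/B/C; E] holding=F
step 2 (stack(F, A)): towers=[A/F; D/B/C; E] holding=-
step 3 (unstack(C, B)): towers=[A/F; D/B; E] holding=C

towers=[A/F; D/B; E] holding=C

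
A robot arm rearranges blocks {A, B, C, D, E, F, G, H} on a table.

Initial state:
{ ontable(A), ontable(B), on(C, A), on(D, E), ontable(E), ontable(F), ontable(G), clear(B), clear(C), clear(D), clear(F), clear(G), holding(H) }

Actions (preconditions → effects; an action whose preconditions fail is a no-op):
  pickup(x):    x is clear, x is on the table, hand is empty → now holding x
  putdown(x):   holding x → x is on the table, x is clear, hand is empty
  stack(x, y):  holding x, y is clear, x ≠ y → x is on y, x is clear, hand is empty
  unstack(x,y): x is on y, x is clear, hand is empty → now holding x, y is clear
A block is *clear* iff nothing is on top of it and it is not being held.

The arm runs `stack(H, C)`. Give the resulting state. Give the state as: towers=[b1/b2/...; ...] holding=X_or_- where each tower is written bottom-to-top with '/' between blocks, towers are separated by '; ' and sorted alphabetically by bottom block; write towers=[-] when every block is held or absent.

towers=[A/C/H; B; E/D; F; G] holding=-

before: towers=[A/C; B; E/D; F; G] holding=H
pre[stack(H, C)]: holding(H) ✓, clear(C) ✓, H≠C ✓
all met → apply stack(H, C)
after:  towers=[A/C/H; B; E/D; F; G] holding=-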